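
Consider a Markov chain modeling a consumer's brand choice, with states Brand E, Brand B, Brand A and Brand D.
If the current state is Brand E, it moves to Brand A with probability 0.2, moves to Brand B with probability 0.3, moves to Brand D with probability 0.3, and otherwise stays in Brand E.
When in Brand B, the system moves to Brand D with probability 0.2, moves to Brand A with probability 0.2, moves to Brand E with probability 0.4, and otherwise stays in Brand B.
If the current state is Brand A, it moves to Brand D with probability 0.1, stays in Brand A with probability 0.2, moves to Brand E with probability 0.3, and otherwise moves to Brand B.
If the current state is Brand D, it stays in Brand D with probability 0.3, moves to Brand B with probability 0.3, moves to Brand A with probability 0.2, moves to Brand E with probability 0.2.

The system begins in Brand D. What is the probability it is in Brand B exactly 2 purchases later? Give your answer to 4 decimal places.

0.2900

Propagate the distribution vector 2 purchases from Brand D.
After 0 purchases: (0.0000, 0.0000, 0.0000, 1.0000)
After 1 purchase: (0.2000, 0.3000, 0.2000, 0.3000)
After 2 purchases: (0.2800, 0.2900, 0.2000, 0.2300)
P(in Brand B after 2 purchases) = 0.2900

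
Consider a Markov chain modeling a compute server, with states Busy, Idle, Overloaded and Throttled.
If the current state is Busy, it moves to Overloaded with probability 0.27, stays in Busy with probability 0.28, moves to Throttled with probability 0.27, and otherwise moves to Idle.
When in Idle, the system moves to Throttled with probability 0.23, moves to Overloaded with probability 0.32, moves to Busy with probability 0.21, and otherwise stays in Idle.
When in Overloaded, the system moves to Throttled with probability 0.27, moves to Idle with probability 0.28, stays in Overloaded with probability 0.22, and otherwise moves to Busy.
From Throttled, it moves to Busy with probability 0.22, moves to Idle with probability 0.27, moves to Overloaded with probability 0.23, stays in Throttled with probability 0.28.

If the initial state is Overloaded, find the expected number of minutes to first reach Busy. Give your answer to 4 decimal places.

4.5036

Let t(s) be the expected number of minutes to first reach Busy from state s, with t(Busy) = 0. Conditioning on the first minute:
t(Idle) = 1 + 0.24·t(Idle) + 0.32·t(Overloaded) + 0.23·t(Throttled)
t(Overloaded) = 1 + 0.28·t(Idle) + 0.22·t(Overloaded) + 0.27·t(Throttled)
t(Throttled) = 1 + 0.27·t(Idle) + 0.23·t(Overloaded) + 0.28·t(Throttled)
Solving: t(Idle) = 4.5885, t(Overloaded) = 4.5036, t(Throttled) = 4.5482.
Expected minutes from Overloaded to Busy: 4.5036.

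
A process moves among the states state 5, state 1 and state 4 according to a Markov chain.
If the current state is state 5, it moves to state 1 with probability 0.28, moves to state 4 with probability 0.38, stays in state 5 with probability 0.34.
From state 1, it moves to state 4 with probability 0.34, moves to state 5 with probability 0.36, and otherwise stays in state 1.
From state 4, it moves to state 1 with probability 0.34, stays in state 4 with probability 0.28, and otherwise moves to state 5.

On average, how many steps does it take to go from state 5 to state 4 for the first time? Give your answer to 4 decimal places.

2.7132

Let t(s) be the expected number of steps to first reach state 4 from state s, with t(state 4) = 0. Conditioning on the first step:
t(state 5) = 1 + 0.34·t(state 5) + 0.28·t(state 1)
t(state 1) = 1 + 0.36·t(state 5) + 0.3·t(state 1)
Solving: t(state 5) = 2.7132, t(state 1) = 2.8239.
Expected steps from state 5 to state 4: 2.7132.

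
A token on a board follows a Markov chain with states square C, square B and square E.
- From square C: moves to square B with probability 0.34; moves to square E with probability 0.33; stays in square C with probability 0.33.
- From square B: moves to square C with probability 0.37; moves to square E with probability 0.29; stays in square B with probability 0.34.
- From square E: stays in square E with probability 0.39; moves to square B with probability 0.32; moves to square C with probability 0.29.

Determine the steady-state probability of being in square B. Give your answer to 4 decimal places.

0.3333

Let the stationary distribution be π with π = πP and π_1 + π_2 + π_3 = 1.
π_1 = 0.33·π_1 + 0.37·π_2 + 0.29·π_3
π_2 = 0.34·π_1 + 0.34·π_2 + 0.32·π_3
Solving with the normalization constraint gives π = (0.3299, 0.3333, 0.3369).
So the stationary probability of square B is 0.3333.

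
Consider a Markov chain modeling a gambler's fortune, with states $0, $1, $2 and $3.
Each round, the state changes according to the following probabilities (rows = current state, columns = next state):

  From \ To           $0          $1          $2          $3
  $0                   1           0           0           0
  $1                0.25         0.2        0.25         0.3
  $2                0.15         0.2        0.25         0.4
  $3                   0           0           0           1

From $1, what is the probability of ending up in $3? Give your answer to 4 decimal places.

Let h(s) be the probability of absorption at $3 starting from transient state s. Then h($3) = 1 and h($0) = 0. By first-step analysis:
h($1) = 0.25·0 + 0.2·h($1) + 0.25·h($2) + 0.3·1
h($2) = 0.15·0 + 0.2·h($1) + 0.25·h($2) + 0.4·1
Solving: h($1) = 0.5909, h($2) = 0.6909.
Starting from $1, the probability is 0.5909.

0.5909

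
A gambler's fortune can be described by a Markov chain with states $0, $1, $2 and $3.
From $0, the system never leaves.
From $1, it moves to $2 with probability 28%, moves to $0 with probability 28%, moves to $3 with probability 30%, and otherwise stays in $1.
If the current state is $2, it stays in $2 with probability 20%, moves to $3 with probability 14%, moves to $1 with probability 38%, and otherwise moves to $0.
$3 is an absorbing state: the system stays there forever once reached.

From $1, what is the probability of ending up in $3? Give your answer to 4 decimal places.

0.4801

Let h(s) be the probability of absorption at $3 starting from transient state s. Then h($3) = 1 and h($0) = 0. By first-step analysis:
h($1) = 0.28·0 + 0.14·h($1) + 0.28·h($2) + 0.3·1
h($2) = 0.28·0 + 0.38·h($1) + 0.2·h($2) + 0.14·1
Solving: h($1) = 0.4801, h($2) = 0.4030.
Starting from $1, the probability is 0.4801.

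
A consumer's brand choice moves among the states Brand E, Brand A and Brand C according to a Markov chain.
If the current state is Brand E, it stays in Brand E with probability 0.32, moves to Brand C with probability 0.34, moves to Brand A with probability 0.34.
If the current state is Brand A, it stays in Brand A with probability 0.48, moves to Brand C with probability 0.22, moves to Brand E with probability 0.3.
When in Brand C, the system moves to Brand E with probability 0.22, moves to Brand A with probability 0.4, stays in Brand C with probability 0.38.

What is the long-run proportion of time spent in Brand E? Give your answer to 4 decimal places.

0.2815

Let the stationary distribution be π with π = πP and π_1 + π_2 + π_3 = 1.
π_1 = 0.32·π_1 + 0.3·π_2 + 0.22·π_3
π_2 = 0.34·π_1 + 0.48·π_2 + 0.4·π_3
Solving with the normalization constraint gives π = (0.2815, 0.4164, 0.3021).
So the stationary probability of Brand E is 0.2815.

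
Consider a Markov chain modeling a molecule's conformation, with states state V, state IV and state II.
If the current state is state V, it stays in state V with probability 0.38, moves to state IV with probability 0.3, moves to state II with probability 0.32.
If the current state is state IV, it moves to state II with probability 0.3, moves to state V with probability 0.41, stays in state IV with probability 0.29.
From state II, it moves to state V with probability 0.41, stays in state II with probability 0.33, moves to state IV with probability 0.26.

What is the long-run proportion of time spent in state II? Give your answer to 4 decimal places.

Let the stationary distribution be π with π = πP and π_1 + π_2 + π_3 = 1.
π_1 = 0.38·π_1 + 0.41·π_2 + 0.41·π_3
π_2 = 0.3·π_1 + 0.29·π_2 + 0.26·π_3
Solving with the normalization constraint gives π = (0.3981, 0.2845, 0.3175).
So the stationary probability of state II is 0.3175.

0.3175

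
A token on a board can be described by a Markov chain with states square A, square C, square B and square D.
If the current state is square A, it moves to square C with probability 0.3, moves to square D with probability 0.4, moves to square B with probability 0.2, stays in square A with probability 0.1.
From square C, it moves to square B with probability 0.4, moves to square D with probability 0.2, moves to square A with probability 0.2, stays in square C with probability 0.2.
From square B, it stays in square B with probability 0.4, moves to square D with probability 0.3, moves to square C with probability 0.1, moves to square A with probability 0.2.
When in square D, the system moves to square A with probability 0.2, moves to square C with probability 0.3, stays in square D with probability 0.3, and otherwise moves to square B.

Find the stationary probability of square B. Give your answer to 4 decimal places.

Let the stationary distribution be π with π = πP and π_1 + π_2 + π_3 + π_4 = 1.
π_1 = 0.1·π_1 + 0.2·π_2 + 0.2·π_3 + 0.2·π_4
π_2 = 0.3·π_1 + 0.2·π_2 + 0.1·π_3 + 0.3·π_4
π_3 = 0.2·π_1 + 0.4·π_2 + 0.4·π_3 + 0.2·π_4
Solving with the normalization constraint gives π = (0.1818, 0.2174, 0.3043, 0.2964).
So the stationary probability of square B is 0.3043.

0.3043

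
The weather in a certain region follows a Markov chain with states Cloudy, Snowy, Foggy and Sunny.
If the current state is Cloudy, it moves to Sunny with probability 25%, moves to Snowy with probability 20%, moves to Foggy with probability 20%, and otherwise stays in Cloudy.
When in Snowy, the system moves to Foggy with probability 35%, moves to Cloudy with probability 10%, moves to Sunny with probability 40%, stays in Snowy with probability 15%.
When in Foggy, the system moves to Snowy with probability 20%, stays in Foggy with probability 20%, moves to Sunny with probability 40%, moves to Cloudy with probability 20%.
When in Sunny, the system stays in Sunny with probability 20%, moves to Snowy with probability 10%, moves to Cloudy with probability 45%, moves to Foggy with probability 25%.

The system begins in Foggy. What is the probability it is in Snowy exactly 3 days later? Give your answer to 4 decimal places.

0.1635

Propagate the distribution vector 3 days from Foggy.
After 0 days: (0.0000, 0.0000, 1.0000, 0.0000)
After 1 day: (0.2000, 0.2000, 0.2000, 0.4000)
After 2 days: (0.3100, 0.1500, 0.2500, 0.2900)
After 3 days: (0.3040, 0.1635, 0.2370, 0.2955)
P(in Snowy after 3 days) = 0.1635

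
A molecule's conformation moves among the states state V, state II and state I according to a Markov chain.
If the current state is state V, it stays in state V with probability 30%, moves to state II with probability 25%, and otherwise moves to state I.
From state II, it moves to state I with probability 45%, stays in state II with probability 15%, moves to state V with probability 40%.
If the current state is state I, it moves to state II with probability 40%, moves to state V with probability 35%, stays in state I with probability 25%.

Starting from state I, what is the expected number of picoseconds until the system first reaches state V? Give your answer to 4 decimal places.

2.7322

Let t(s) be the expected number of picoseconds to first reach state V from state s, with t(state V) = 0. Conditioning on the first picosecond:
t(state II) = 1 + 0.15·t(state II) + 0.45·t(state I)
t(state I) = 1 + 0.4·t(state II) + 0.25·t(state I)
Solving: t(state II) = 2.6230, t(state I) = 2.7322.
Expected picoseconds from state I to state V: 2.7322.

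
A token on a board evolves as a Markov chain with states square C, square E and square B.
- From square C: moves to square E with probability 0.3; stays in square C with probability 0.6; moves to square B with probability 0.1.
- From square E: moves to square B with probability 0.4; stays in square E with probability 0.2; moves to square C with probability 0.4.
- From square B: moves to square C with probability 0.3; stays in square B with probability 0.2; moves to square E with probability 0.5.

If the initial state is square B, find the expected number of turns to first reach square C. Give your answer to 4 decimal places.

2.9545

Let t(s) be the expected number of turns to first reach square C from state s, with t(square C) = 0. Conditioning on the first turn:
t(square E) = 1 + 0.2·t(square E) + 0.4·t(square B)
t(square B) = 1 + 0.5·t(square E) + 0.2·t(square B)
Solving: t(square E) = 2.7273, t(square B) = 2.9545.
Expected turns from square B to square C: 2.9545.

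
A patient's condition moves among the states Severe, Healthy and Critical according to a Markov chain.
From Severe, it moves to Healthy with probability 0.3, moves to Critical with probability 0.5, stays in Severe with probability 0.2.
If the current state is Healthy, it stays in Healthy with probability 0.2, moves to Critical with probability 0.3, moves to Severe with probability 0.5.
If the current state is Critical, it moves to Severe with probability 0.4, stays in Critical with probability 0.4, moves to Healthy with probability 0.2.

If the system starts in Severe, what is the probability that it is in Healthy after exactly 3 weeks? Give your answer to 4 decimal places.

0.2390

Propagate the distribution vector 3 weeks from Severe.
After 0 weeks: (1.0000, 0.0000, 0.0000)
After 1 week: (0.2000, 0.3000, 0.5000)
After 2 weeks: (0.3900, 0.2200, 0.3900)
After 3 weeks: (0.3440, 0.2390, 0.4170)
P(in Healthy after 3 weeks) = 0.2390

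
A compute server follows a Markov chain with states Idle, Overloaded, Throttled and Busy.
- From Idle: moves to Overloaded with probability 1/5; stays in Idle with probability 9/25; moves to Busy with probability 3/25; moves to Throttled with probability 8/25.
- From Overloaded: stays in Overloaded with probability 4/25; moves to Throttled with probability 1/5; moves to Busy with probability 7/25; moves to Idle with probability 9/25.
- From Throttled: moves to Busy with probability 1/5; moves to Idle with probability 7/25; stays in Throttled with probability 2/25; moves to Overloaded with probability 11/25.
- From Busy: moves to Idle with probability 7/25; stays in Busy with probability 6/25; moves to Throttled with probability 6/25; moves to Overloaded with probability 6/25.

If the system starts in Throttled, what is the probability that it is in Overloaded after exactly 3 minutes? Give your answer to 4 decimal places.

Propagate the distribution vector 3 minutes from Throttled.
After 0 minutes: (0.0000, 0.0000, 1.0000, 0.0000)
After 1 minute: (0.2800, 0.4400, 0.0800, 0.2000)
After 2 minutes: (0.3376, 0.2096, 0.2320, 0.2208)
After 3 minutes: (0.3238, 0.2561, 0.2215, 0.1986)
P(in Overloaded after 3 minutes) = 0.2561

0.2561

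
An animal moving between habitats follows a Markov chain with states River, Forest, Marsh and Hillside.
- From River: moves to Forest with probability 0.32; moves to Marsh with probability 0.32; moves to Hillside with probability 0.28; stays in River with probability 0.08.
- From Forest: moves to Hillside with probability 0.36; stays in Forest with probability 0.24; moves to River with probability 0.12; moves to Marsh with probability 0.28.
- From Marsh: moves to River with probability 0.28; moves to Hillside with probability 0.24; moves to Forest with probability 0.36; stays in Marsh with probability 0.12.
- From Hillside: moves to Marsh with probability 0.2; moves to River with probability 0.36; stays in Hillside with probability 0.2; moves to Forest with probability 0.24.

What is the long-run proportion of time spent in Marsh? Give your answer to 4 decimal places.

0.2300

Let the stationary distribution be π with π = πP and π_1 + π_2 + π_3 + π_4 = 1.
π_1 = 0.08·π_1 + 0.12·π_2 + 0.28·π_3 + 0.36·π_4
π_2 = 0.32·π_1 + 0.24·π_2 + 0.36·π_3 + 0.24·π_4
π_3 = 0.32·π_1 + 0.28·π_2 + 0.12·π_3 + 0.2·π_4
Solving with the normalization constraint gives π = (0.2135, 0.2847, 0.2300, 0.2718).
So the stationary probability of Marsh is 0.2300.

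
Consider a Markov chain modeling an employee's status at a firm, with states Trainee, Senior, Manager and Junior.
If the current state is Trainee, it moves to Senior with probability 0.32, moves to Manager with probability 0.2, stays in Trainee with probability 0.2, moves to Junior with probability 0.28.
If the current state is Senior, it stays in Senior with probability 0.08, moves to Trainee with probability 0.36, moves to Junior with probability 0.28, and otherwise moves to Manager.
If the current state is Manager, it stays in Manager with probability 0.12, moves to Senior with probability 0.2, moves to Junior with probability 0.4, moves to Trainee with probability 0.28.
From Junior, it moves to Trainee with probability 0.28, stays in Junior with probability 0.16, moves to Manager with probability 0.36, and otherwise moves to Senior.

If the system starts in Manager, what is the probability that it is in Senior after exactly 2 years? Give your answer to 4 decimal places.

Propagate the distribution vector 2 years from Manager.
After 0 years: (0.0000, 0.0000, 1.0000, 0.0000)
After 1 year: (0.2800, 0.2000, 0.1200, 0.4000)
After 2 years: (0.2736, 0.2096, 0.2704, 0.2464)
P(in Senior after 2 years) = 0.2096

0.2096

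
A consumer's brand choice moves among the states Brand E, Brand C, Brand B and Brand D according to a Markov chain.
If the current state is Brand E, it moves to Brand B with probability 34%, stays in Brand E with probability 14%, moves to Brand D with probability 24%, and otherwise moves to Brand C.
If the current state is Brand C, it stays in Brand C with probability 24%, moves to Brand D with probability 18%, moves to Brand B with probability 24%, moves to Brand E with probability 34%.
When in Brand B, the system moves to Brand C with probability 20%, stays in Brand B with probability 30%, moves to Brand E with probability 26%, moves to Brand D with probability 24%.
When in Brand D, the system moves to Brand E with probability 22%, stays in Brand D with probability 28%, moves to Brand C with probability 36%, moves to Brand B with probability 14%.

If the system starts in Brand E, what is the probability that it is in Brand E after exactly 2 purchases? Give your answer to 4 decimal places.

0.2560

Propagate the distribution vector 2 purchases from Brand E.
After 0 purchases: (1.0000, 0.0000, 0.0000, 0.0000)
After 1 purchase: (0.1400, 0.2800, 0.3400, 0.2400)
After 2 purchases: (0.2560, 0.2608, 0.2504, 0.2328)
P(in Brand E after 2 purchases) = 0.2560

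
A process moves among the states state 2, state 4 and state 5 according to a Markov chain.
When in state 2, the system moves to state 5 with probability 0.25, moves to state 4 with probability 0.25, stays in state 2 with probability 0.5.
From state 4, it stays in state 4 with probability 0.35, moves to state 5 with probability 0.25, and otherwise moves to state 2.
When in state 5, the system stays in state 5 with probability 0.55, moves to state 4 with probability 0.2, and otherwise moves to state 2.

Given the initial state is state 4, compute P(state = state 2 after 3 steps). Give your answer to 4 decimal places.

0.3915

Propagate the distribution vector 3 steps from state 4.
After 0 steps: (0.0000, 1.0000, 0.0000)
After 1 step: (0.4000, 0.3500, 0.2500)
After 2 steps: (0.4025, 0.2725, 0.3250)
After 3 steps: (0.3915, 0.2610, 0.3475)
P(in state 2 after 3 steps) = 0.3915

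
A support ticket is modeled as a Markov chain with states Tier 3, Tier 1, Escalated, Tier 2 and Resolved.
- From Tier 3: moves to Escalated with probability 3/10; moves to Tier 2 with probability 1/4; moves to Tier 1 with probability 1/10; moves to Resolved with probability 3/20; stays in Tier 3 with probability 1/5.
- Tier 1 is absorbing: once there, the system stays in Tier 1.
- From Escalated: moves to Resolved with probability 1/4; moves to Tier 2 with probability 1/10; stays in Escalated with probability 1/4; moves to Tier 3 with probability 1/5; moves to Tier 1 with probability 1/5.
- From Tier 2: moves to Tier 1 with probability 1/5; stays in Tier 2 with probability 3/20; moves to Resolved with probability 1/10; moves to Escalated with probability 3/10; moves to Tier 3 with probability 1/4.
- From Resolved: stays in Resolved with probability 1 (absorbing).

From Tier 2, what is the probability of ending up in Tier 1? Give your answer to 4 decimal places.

0.5354

Let h(s) be the probability of absorption at Tier 1 starting from transient state s. Then h(Tier 1) = 1 and h(Resolved) = 0. By first-step analysis:
h(Tier 3) = 0.2·h(Tier 3) + 0.1·1 + 0.3·h(Escalated) + 0.25·h(Tier 2) + 0.15·0
h(Escalated) = 0.2·h(Tier 3) + 0.2·1 + 0.25·h(Escalated) + 0.1·h(Tier 2) + 0.25·0
h(Tier 2) = 0.25·h(Tier 3) + 0.2·1 + 0.3·h(Escalated) + 0.15·h(Tier 2) + 0.1·0
Solving: h(Tier 3) = 0.4656, h(Escalated) = 0.4622, h(Tier 2) = 0.5354.
Starting from Tier 2, the probability is 0.5354.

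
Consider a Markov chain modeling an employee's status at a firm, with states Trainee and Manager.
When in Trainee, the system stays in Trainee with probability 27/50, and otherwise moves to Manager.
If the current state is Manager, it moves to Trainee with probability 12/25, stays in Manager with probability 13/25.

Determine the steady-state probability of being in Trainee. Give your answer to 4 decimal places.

0.5106

Let the stationary distribution be π with π = πP and π_1 + π_2 = 1.
π_1 = 0.54·π_1 + 0.48·π_2
Solving with the normalization constraint gives π = (0.5106, 0.4894).
So the stationary probability of Trainee is 0.5106.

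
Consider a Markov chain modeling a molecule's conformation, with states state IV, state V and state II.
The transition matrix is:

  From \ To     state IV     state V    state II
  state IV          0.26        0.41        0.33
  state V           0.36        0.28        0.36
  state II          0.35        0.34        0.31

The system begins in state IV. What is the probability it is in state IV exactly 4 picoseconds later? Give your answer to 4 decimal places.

Propagate the distribution vector 4 picoseconds from state IV.
After 0 picoseconds: (1.0000, 0.0000, 0.0000)
After 1 picosecond: (0.2600, 0.4100, 0.3300)
After 2 picoseconds: (0.3307, 0.3336, 0.3357)
After 3 picoseconds: (0.3236, 0.3431, 0.3333)
After 4 picoseconds: (0.3243, 0.3421, 0.3336)
P(in state IV after 4 picoseconds) = 0.3243

0.3243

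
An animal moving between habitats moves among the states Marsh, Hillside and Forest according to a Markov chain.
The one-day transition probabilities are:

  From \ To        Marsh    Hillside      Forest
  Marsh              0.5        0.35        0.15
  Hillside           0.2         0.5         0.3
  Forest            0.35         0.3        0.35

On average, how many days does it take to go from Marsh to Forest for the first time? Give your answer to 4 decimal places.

4.7222

Let t(s) be the expected number of days to first reach Forest from state s, with t(Forest) = 0. Conditioning on the first day:
t(Marsh) = 1 + 0.5·t(Marsh) + 0.35·t(Hillside)
t(Hillside) = 1 + 0.2·t(Marsh) + 0.5·t(Hillside)
Solving: t(Marsh) = 4.7222, t(Hillside) = 3.8889.
Expected days from Marsh to Forest: 4.7222.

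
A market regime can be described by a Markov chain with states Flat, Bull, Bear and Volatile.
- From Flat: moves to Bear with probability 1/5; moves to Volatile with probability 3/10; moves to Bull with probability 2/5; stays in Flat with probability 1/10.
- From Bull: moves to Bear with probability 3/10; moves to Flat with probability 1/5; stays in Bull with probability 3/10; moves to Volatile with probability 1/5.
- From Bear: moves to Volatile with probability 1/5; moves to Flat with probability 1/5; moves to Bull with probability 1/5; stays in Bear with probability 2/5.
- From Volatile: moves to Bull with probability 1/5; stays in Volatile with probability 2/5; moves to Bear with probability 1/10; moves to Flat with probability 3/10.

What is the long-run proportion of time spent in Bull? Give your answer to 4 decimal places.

0.2682

Let the stationary distribution be π with π = πP and π_1 + π_2 + π_3 + π_4 = 1.
π_1 = 0.1·π_1 + 0.2·π_2 + 0.2·π_3 + 0.3·π_4
π_2 = 0.4·π_1 + 0.3·π_2 + 0.2·π_3 + 0.2·π_4
π_3 = 0.2·π_1 + 0.3·π_2 + 0.4·π_3 + 0.1·π_4
Solving with the normalization constraint gives π = (0.2069, 0.2682, 0.2490, 0.2759).
So the stationary probability of Bull is 0.2682.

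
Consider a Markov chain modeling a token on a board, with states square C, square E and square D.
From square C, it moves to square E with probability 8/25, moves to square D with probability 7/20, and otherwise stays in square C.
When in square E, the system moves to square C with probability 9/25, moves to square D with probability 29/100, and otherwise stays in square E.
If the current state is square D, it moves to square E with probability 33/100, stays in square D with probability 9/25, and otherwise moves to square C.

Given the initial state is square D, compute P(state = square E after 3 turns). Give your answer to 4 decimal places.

Propagate the distribution vector 3 turns from square D.
After 0 turns: (0.0000, 0.0000, 1.0000)
After 1 turn: (0.3100, 0.3300, 0.3600)
After 2 turns: (0.3327, 0.3335, 0.3338)
After 3 turns: (0.3333, 0.3333, 0.3333)
P(in square E after 3 turns) = 0.3333

0.3333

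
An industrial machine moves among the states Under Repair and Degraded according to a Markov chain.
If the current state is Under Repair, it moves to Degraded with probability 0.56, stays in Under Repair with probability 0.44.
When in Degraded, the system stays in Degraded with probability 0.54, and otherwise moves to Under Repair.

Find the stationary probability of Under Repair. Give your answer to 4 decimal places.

Let the stationary distribution be π with π = πP and π_1 + π_2 = 1.
π_1 = 0.44·π_1 + 0.46·π_2
Solving with the normalization constraint gives π = (0.4510, 0.5490).
So the stationary probability of Under Repair is 0.4510.

0.4510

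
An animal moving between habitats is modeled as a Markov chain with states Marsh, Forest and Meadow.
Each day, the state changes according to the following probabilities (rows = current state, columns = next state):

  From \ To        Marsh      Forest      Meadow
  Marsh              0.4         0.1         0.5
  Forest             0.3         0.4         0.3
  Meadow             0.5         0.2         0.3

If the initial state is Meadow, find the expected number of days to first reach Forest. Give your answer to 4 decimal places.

6.4706

Let t(s) be the expected number of days to first reach Forest from state s, with t(Forest) = 0. Conditioning on the first day:
t(Marsh) = 1 + 0.4·t(Marsh) + 0.5·t(Meadow)
t(Meadow) = 1 + 0.5·t(Marsh) + 0.3·t(Meadow)
Solving: t(Marsh) = 7.0588, t(Meadow) = 6.4706.
Expected days from Meadow to Forest: 6.4706.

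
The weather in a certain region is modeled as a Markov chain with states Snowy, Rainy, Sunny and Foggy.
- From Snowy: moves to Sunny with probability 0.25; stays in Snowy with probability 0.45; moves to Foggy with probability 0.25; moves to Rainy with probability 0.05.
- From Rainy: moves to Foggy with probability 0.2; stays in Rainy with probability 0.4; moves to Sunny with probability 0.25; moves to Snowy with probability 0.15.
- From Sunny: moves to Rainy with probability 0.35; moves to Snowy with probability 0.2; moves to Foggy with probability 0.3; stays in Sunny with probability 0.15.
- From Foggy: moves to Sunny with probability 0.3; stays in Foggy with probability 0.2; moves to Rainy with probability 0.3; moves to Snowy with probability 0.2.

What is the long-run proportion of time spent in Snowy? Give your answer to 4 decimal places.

0.2482

Let the stationary distribution be π with π = πP and π_1 + π_2 + π_3 + π_4 = 1.
π_1 = 0.45·π_1 + 0.15·π_2 + 0.2·π_3 + 0.2·π_4
π_2 = 0.05·π_1 + 0.4·π_2 + 0.35·π_3 + 0.3·π_4
π_3 = 0.25·π_1 + 0.25·π_2 + 0.15·π_3 + 0.3·π_4
Solving with the normalization constraint gives π = (0.2482, 0.2776, 0.2380, 0.2362).
So the stationary probability of Snowy is 0.2482.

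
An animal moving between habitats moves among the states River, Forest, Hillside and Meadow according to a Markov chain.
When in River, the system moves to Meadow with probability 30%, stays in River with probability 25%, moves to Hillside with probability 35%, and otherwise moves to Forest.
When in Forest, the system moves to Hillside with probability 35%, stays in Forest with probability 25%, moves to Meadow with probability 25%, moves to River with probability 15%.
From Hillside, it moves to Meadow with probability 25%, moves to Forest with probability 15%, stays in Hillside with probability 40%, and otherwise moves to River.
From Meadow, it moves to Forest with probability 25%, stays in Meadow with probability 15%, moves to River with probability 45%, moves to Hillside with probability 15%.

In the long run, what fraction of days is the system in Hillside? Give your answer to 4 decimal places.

0.3180

Let the stationary distribution be π with π = πP and π_1 + π_2 + π_3 + π_4 = 1.
π_1 = 0.25·π_1 + 0.15·π_2 + 0.2·π_3 + 0.45·π_4
π_2 = 0.1·π_1 + 0.25·π_2 + 0.15·π_3 + 0.25·π_4
π_3 = 0.35·π_1 + 0.35·π_2 + 0.4·π_3 + 0.15·π_4
Solving with the normalization constraint gives π = (0.2641, 0.1786, 0.3180, 0.2393).
So the stationary probability of Hillside is 0.3180.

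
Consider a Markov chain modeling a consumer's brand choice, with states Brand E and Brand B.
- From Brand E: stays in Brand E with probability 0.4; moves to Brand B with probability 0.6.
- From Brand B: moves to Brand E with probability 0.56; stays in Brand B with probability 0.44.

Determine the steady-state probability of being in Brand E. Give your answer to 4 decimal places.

0.4828

Let the stationary distribution be π with π = πP and π_1 + π_2 = 1.
π_1 = 0.4·π_1 + 0.56·π_2
Solving with the normalization constraint gives π = (0.4828, 0.5172).
So the stationary probability of Brand E is 0.4828.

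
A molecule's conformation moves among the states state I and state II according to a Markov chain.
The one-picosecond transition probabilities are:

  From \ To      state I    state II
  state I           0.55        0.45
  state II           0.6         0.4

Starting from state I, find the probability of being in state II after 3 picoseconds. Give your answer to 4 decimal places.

0.4286

Propagate the distribution vector 3 picoseconds from state I.
After 0 picoseconds: (1.0000, 0.0000)
After 1 picosecond: (0.5500, 0.4500)
After 2 picoseconds: (0.5725, 0.4275)
After 3 picoseconds: (0.5714, 0.4286)
P(in state II after 3 picoseconds) = 0.4286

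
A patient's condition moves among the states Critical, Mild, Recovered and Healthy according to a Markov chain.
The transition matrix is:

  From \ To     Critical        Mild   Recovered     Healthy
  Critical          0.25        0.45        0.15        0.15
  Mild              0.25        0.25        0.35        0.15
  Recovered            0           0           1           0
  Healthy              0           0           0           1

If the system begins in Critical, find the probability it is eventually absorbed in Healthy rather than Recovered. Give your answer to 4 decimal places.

0.4000

Let h(s) be the probability of absorption at Healthy starting from transient state s. Then h(Healthy) = 1 and h(Recovered) = 0. By first-step analysis:
h(Critical) = 0.25·h(Critical) + 0.45·h(Mild) + 0.15·0 + 0.15·1
h(Mild) = 0.25·h(Critical) + 0.25·h(Mild) + 0.35·0 + 0.15·1
Solving: h(Critical) = 0.4000, h(Mild) = 0.3333.
Starting from Critical, the probability is 0.4000.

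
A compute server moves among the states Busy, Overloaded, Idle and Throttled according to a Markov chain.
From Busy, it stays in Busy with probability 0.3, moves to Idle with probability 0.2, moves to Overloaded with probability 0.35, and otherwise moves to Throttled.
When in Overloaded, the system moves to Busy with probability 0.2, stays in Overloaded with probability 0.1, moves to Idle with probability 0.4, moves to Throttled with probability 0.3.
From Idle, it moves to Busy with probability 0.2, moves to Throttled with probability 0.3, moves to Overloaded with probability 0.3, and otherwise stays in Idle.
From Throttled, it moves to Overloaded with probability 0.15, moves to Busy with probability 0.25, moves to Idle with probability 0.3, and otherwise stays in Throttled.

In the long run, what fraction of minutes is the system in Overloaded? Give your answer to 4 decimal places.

Let the stationary distribution be π with π = πP and π_1 + π_2 + π_3 + π_4 = 1.
π_1 = 0.3·π_1 + 0.2·π_2 + 0.2·π_3 + 0.25·π_4
π_2 = 0.35·π_1 + 0.1·π_2 + 0.3·π_3 + 0.15·π_4
π_3 = 0.2·π_1 + 0.4·π_2 + 0.2·π_3 + 0.3·π_4
Solving with the normalization constraint gives π = (0.2369, 0.2268, 0.2718, 0.2645).
So the stationary probability of Overloaded is 0.2268.

0.2268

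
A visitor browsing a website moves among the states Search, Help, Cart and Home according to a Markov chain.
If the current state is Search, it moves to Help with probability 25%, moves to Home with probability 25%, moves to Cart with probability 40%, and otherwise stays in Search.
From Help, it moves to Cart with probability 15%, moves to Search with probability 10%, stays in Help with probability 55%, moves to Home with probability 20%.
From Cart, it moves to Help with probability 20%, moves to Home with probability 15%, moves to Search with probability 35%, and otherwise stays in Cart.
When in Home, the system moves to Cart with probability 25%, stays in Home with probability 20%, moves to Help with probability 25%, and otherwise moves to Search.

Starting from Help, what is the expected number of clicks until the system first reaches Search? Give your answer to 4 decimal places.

Let t(s) be the expected number of clicks to first reach Search from state s, with t(Search) = 0. Conditioning on the first click:
t(Help) = 1 + 0.55·t(Help) + 0.15·t(Cart) + 0.2·t(Home)
t(Cart) = 1 + 0.2·t(Help) + 0.3·t(Cart) + 0.15·t(Home)
t(Home) = 1 + 0.25·t(Help) + 0.25·t(Cart) + 0.2·t(Home)
Solving: t(Help) = 5.3271, t(Cart) = 3.8318, t(Home) = 4.1121.
Expected clicks from Help to Search: 5.3271.

5.3271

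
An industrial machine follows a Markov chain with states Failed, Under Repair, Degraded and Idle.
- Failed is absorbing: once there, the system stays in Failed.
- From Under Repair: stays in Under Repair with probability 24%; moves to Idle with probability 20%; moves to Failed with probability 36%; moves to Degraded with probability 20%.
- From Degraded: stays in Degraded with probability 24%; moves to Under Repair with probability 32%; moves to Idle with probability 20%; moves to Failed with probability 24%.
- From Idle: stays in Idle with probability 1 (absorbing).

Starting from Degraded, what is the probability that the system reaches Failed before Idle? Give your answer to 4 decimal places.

Let h(s) be the probability of absorption at Failed starting from transient state s. Then h(Failed) = 1 and h(Idle) = 0. By first-step analysis:
h(Under Repair) = 0.36·1 + 0.24·h(Under Repair) + 0.2·h(Degraded) + 0.2·0
h(Degraded) = 0.24·1 + 0.32·h(Under Repair) + 0.24·h(Degraded) + 0.2·0
Solving: h(Under Repair) = 0.6262, h(Degraded) = 0.5794.
Starting from Degraded, the probability is 0.5794.

0.5794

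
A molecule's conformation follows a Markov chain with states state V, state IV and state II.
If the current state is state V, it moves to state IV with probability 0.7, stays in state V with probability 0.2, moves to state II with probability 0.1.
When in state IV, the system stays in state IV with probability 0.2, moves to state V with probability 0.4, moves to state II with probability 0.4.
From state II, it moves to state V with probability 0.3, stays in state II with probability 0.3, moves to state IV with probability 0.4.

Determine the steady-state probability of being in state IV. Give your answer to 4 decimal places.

Let the stationary distribution be π with π = πP and π_1 + π_2 + π_3 = 1.
π_1 = 0.2·π_1 + 0.4·π_2 + 0.3·π_3
π_2 = 0.7·π_1 + 0.2·π_2 + 0.4·π_3
Solving with the normalization constraint gives π = (0.3101, 0.4109, 0.2791).
So the stationary probability of state IV is 0.4109.

0.4109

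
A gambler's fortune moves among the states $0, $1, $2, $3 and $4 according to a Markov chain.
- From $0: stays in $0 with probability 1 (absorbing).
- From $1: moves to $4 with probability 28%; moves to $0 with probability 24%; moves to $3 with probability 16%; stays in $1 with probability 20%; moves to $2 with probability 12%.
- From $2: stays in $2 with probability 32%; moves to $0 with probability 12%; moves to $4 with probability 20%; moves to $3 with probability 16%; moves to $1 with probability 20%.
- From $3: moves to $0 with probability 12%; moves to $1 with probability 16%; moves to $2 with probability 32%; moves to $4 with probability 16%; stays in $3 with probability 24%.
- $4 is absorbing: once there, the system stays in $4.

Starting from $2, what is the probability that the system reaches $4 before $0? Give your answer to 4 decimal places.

Let h(s) be the probability of absorption at $4 starting from transient state s. Then h($4) = 1 and h($0) = 0. By first-step analysis:
h($1) = 0.24·0 + 0.2·h($1) + 0.12·h($2) + 0.16·h($3) + 0.28·1
h($2) = 0.12·0 + 0.2·h($1) + 0.32·h($2) + 0.16·h($3) + 0.2·1
h($3) = 0.12·0 + 0.16·h($1) + 0.32·h($2) + 0.24·h($3) + 0.16·1
Solving: h($1) = 0.5543, h($2) = 0.5929, h($3) = 0.5769.
Starting from $2, the probability is 0.5929.

0.5929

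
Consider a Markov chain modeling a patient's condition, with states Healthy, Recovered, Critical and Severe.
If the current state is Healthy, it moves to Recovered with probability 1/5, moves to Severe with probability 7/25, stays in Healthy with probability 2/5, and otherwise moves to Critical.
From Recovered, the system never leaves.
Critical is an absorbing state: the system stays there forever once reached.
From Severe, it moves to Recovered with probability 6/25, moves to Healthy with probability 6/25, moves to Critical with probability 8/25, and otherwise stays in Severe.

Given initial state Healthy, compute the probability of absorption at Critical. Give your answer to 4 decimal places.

0.4496

Let h(s) be the probability of absorption at Critical starting from transient state s. Then h(Critical) = 1 and h(Recovered) = 0. By first-step analysis:
h(Healthy) = 0.4·h(Healthy) + 0.2·0 + 0.12·1 + 0.28·h(Severe)
h(Severe) = 0.24·h(Healthy) + 0.24·0 + 0.32·1 + 0.2·h(Severe)
Solving: h(Healthy) = 0.4496, h(Severe) = 0.5349.
Starting from Healthy, the probability is 0.4496.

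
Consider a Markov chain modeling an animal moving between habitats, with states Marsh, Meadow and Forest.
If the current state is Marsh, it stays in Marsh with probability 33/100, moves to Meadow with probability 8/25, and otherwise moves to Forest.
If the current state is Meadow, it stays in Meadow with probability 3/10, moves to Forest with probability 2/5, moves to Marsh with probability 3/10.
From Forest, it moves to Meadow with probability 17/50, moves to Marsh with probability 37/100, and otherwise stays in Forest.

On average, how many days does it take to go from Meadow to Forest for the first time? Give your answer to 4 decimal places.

Let t(s) be the expected number of days to first reach Forest from state s, with t(Forest) = 0. Conditioning on the first day:
t(Marsh) = 1 + 0.33·t(Marsh) + 0.32·t(Meadow)
t(Meadow) = 1 + 0.3·t(Marsh) + 0.3·t(Meadow)
Solving: t(Marsh) = 2.7346, t(Meadow) = 2.6005.
Expected days from Meadow to Forest: 2.6005.

2.6005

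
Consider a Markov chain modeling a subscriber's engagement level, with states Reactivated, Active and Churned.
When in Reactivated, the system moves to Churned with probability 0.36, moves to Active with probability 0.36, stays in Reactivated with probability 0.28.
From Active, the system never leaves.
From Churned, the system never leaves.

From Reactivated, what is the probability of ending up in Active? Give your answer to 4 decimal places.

0.5000

Let h(s) be the probability of absorption at Active starting from transient state s. Then h(Active) = 1 and h(Churned) = 0. By first-step analysis:
h(Reactivated) = 0.28·h(Reactivated) + 0.36·1 + 0.36·0
Solving: h(Reactivated) = 0.5000.
Starting from Reactivated, the probability is 0.5000.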